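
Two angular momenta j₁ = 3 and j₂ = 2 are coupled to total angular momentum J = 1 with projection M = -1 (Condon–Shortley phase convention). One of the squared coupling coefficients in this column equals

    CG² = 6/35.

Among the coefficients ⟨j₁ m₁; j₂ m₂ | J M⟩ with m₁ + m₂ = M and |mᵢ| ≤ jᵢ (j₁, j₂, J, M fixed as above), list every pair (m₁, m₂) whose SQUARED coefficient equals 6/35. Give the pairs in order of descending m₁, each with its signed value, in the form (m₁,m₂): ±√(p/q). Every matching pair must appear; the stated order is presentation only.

(-1,0): +√(6/35)

Admissible pairs with m₁+m₂ = M = -1: (-3,2), (-2,1), (-1,0), (0,-1), (1,-2)
  (m₁,m₂)=(1,-2): CG² = 1/35, CG = +√(1/35)
  (m₁,m₂)=(0,-1): CG² = 3/35, CG = −√(3/35)
  (m₁,m₂)=(-1,0): CG² = 6/35, CG = +√(6/35)   ← matches the target
  (m₁,m₂)=(-2,1): CG² = 2/7, CG = −√(2/7)
  (m₁,m₂)=(-3,2): CG² = 3/7, CG = +√(3/7)
Pairs with CG² = 6/35: (-1,0): +√(6/35)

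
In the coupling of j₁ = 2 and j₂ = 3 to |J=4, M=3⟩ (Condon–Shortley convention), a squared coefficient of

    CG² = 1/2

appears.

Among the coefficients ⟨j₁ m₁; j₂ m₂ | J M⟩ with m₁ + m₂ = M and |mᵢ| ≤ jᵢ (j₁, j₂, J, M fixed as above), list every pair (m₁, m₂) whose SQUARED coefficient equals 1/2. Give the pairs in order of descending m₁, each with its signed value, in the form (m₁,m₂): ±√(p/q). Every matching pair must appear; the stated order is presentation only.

Admissible pairs with m₁+m₂ = M = 3: (0,3), (1,2), (2,1)
  (m₁,m₂)=(2,1): CG² = 1/2, CG = +√(1/2)   ← matches the target
  (m₁,m₂)=(1,2): CG² = 1/20, CG = −√(1/20)
  (m₁,m₂)=(0,3): CG² = 9/20, CG = −√(9/20)
Pairs with CG² = 1/2: (2,1): +√(1/2)

(2,1): +√(1/2)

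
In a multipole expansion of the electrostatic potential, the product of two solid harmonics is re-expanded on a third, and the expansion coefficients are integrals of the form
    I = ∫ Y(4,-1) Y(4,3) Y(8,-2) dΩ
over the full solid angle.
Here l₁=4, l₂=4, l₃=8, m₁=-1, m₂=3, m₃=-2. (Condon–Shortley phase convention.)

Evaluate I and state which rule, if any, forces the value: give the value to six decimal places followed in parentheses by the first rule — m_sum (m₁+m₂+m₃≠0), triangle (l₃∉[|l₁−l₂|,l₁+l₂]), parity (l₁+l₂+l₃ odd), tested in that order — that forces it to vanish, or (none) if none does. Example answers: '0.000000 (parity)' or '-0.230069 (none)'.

0.089867 (none)

Checks pass: Σm=0; 16 even; l₃=8∈[0,8].
(2·4+1)(2·4+1)(2·8+1) = 1377
Δ: 0! 8! 8! / 17! → 1/218790
sum: t=0:+1/331776 = 1/331776
3j²(4 4 8; 0 0 0) = Δ·Π!·Σ² = 490/21879  (sign +1)
sum: t=0:+1/3628800 = 1/3628800
3j²(4 4 8; -1 3 -2) = Δ·Π!·Σ² = 8/2431  (sign +1)
combine: 4πI² = 1377·490/21879·8/2431 = 35280/347633
take √, sign +1: I = 0.08986671
No selection rule forces the value: the integral is nonzero (none).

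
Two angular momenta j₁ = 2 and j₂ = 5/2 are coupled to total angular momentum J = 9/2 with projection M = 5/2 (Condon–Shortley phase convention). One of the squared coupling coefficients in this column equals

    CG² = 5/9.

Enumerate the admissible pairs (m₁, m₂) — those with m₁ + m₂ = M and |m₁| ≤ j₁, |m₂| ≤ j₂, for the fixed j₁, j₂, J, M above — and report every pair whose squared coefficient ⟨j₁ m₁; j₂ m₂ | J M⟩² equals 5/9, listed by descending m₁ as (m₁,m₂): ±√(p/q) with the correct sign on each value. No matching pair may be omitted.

(1,3/2): +√(5/9)

Admissible pairs with m₁+m₂ = M = 5/2: (0,5/2), (1,3/2), (2,1/2)
  (m₁,m₂)=(2,1/2): CG² = 5/18, CG = +√(5/18)
  (m₁,m₂)=(1,3/2): CG² = 5/9, CG = +√(5/9)   ← matches the target
  (m₁,m₂)=(0,5/2): CG² = 1/6, CG = +√(1/6)
Pairs with CG² = 5/9: (1,3/2): +√(5/9)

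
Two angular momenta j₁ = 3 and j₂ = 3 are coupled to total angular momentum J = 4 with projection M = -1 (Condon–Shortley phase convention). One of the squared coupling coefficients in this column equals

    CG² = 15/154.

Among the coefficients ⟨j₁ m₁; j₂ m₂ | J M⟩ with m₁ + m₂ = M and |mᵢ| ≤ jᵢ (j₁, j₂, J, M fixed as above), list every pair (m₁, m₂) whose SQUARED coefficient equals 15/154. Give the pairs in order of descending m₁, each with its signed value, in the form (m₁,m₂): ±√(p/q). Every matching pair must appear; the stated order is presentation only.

Admissible pairs with m₁+m₂ = M = -1: (-3,2), (-2,1), (-1,0), (0,-1), (1,-2), (2,-3)
  (m₁,m₂)=(2,-3): CG² = 15/77, CG = +√(15/77)
  (m₁,m₂)=(1,-2): CG² = 16/77, CG = +√(16/77)
  (m₁,m₂)=(0,-1): CG² = 15/154, CG = −√(15/154)   ← matches the target
  (m₁,m₂)=(-1,0): CG² = 15/154, CG = −√(15/154)   ← matches the target
  (m₁,m₂)=(-2,1): CG² = 16/77, CG = +√(16/77)
  (m₁,m₂)=(-3,2): CG² = 15/77, CG = +√(15/77)
Pairs with CG² = 15/154: (0,-1): −√(15/154); (-1,0): −√(15/154)

(0,-1): −√(15/154); (-1,0): −√(15/154)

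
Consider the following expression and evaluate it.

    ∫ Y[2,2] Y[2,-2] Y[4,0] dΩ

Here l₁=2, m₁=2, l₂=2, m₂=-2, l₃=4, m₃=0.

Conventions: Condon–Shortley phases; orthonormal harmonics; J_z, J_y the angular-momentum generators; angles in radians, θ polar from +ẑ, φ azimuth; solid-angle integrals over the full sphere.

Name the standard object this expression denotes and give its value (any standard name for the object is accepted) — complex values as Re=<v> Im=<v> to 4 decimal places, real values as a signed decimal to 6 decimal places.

This is a Gaunt coefficient — the integral of a triple product of spherical harmonics over the sphere.
Rules hold: Σm=0, L=8 even, 0≤4≤4.
N = 5·5·9 = 225
Δ = 0!·4!·4!/9! = 1/630
Racah Σ t=0..0: t=0:+1/16 = 1/16
⇒ 3j(2 2 4; 0 0 0)² = 2/35, sgn +1
Racah Σ t=0..0: t=0:+1/576 = 1/576
⇒ 3j(2 2 4; 2 -2 0)² = 1/630, sgn +1
4πI² = N·(3j₀)²·(3jₘ)² = 1/49
I = +1·√(0.0204082/4π) = 0.04029926

Gaunt coefficient, +0.040299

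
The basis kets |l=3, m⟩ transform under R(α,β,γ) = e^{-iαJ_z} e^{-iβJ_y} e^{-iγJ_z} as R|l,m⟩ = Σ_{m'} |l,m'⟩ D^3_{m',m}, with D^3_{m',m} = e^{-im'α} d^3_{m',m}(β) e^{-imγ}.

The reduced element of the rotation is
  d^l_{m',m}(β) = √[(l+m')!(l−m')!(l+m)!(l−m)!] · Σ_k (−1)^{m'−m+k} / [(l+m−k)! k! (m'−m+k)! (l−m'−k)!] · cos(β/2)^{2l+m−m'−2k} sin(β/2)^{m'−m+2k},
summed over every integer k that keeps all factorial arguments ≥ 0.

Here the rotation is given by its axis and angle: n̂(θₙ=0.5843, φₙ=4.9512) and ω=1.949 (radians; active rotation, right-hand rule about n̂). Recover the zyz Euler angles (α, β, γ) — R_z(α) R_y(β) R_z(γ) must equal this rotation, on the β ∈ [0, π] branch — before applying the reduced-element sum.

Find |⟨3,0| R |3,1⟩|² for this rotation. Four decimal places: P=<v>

P=0.0609

Axis–angle → zyz. n̂ = (sinθₙcosφₙ, sinθₙsinφₙ, cosθₙ) = (+0.130483, -0.535961, +0.834098), ω = 1.9490.
R = I cosω + sinω [n̂]ₓ + (1−cosω) n̂n̂ᵀ gives
  R = [-0.345939, -0.870909, -0.349060; +0.679395, +0.024071, -0.733378; +0.647108, -0.490854, +0.583364]
β = atan2(√(R₁₃²+R₂₃²), R₃₃) = 0.947932; α = atan2(R₂₃, R₁₃) mod 2π = 4.268156; γ = atan2(R₃₂, −R₃₁) mod 2π = 3.790534
D^3_{0,1}(4.2682,0.9479,3.7905) = e^{-i·0·4.2682}·d^3_{0,1}(0.9479)·e^{-i·1·3.7905}. Compute d first:
Half-angle: c=0.889765, s=0.456418. N=√(6·6·24·2)=41.569219
Admissible k: 1..3 (factorial args all ≥0)
  k=1: (−1)^0·41.5692/(12)·0.8898^5·0.4564^1 = +0.881721
  k=2: (−1)^1·41.5692/(4)·0.8898^3·0.4564^3 = -0.696030
  k=3: (−1)^2·41.5692/(12)·0.8898^1·0.4564^5 = +0.061050
d^3_{0,1}(0.9479) = +0.881721 -0.696030 +0.061050 = +0.246740
|D^3_{0,1}|² = |d^3_{0,1}(β)|² = (+0.246740)² = 0.060881 (the z-rotation phases have unit modulus)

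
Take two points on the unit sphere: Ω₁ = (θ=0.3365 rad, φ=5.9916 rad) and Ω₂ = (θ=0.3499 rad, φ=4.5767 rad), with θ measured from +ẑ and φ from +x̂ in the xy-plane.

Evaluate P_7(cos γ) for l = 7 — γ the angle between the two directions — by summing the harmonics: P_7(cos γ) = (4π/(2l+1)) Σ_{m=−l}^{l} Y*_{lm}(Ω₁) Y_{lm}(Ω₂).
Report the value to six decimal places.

Addition theorem: P_7(cos γ) = (4π/15) Σ_m Y*_{lm}(Ω₁) Y_{lm}(Ω₂), m = −7…7:
  m=-7: (-0.000097, -0.000191) × (0.000226, -0.000162) = (-0.000000, -0.000000)  (running Σ = (-0.000000, -0.000000))
  m=-6: (-0.000407, -0.002252) × (-0.001958, -0.002074) = (-0.000004, 0.000005)  (running Σ = (-0.000004, 0.000005))
  m=-5: (0.001716, -0.015142) × (-0.011416, 0.014162) = (0.000195, 0.000197)  (running Σ = (0.000191, 0.000202))
  m=-4: (0.027808, -0.064963) × (0.069067, 0.041660) = (0.004627, -0.003328)  (running Σ = (0.004818, -0.003126))
  m=-3: (0.147377, -0.176384) × (0.099028, -0.229684) = (-0.025918, -0.051317)  (running Σ = (-0.021100, -0.054443))
  m=-2: (0.410070, -0.270527) × (-0.487423, -0.135622) = (-0.236567, 0.076247)  (running Σ = (-0.257667, 0.021804))
  m=-1: (0.520354, -0.156179) × (-0.069532, 0.509286) = (0.043359, 0.275869)  (running Σ = (-0.214308, 0.297672))
  m=0: (-0.067325, -0.000000) × (-0.120364, 0.000000) = (0.008104, 0.000000)  (running Σ = (-0.206205, 0.297672))
  m=1: (-0.520354, -0.156179) × (0.069532, 0.509286) = (0.043359, -0.275869)  (running Σ = (-0.162846, 0.021804))
  m=2: (0.410070, 0.270527) × (-0.487423, 0.135622) = (-0.236567, -0.076247)  (running Σ = (-0.399413, -0.054443))
  m=3: (-0.147377, -0.176384) × (-0.099028, -0.229684) = (-0.025918, 0.051317)  (running Σ = (-0.425331, -0.003126))
  m=4: (0.027808, 0.064963) × (0.069067, -0.041660) = (0.004627, 0.003328)  (running Σ = (-0.420704, 0.000202))
  m=5: (-0.001716, -0.015142) × (0.011416, 0.014162) = (0.000195, -0.000197)  (running Σ = (-0.420509, 0.000005))
  m=6: (-0.000407, 0.002252) × (-0.001958, 0.002074) = (-0.000004, -0.000005)  (running Σ = (-0.420513, -0.000000))
  m=7: (0.000097, -0.000191) × (-0.000226, -0.000162) = (-0.000000, 0.000000)  (running Σ = (-0.420513, -0.000000))
Total Σ_m = (-0.420513, -0.000000). Multiply by 0.837758: (-0.352288, -0.000000). P_7(cos γ) = -0.352288

-0.352288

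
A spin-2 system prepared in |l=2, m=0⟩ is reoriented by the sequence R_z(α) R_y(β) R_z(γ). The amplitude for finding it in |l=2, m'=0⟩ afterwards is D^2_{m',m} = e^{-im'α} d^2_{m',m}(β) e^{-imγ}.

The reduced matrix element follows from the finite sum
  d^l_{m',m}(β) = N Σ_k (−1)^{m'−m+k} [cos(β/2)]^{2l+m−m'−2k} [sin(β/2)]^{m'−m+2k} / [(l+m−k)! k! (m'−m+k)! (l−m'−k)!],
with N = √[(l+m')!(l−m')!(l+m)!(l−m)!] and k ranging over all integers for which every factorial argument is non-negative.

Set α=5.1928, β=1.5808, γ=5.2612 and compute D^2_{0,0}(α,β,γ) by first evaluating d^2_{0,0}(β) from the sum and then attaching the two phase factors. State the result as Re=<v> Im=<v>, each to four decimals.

D^2_{0,0}(5.1928,1.5808,5.2612) = e^{-i·0·5.1928}·d^2_{0,0}(1.5808)·e^{-i·0·5.2612}. Compute d first:
c=cos(1.580800/2)=0.703561, s=sin(1.580800/2)=0.710635; N=√[2·2·2·2]=4.000000
k: max(0,(0)−(0))=0 … min(2+(0),2−(0))=2
  k=0: (−1)^0·4.0000/(4)·0.7036^4·0.7106^0 = +0.245023
  k=1: (−1)^1·4.0000/(1)·0.7036^2·0.7106^2 = -0.999900
  k=2: (−1)^2·4.0000/(4)·0.7036^0·0.7106^4 = +0.255027
d^2_{0,0}(1.5808) = +0.245023 -0.999900 +0.255027 = -0.499850
Attach z-rotation phases: D = e^{-i(0)(5.1928)}·(-0.499850)·e^{-i(0)(5.2612)} = -0.499850+0.000000i

Re=-0.4998 Im=0.0000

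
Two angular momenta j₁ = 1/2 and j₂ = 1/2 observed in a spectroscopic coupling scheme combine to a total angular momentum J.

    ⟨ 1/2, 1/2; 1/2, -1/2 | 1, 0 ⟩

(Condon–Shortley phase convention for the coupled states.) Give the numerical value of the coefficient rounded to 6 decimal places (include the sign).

j₁+j₂−J=0  J+j₁−j₂=1  J−j₁+j₂=1  j₁+j₂+J+1=3
(j₁±m₁, j₂±m₂, J±M) = (1,0,0,1,1,1)
P² = 1/2
sum k=0..0:
  [0] +1/1 = 1
S = 1
C² = P²·S² = 1/2 ; C = +0.707107

+0.707107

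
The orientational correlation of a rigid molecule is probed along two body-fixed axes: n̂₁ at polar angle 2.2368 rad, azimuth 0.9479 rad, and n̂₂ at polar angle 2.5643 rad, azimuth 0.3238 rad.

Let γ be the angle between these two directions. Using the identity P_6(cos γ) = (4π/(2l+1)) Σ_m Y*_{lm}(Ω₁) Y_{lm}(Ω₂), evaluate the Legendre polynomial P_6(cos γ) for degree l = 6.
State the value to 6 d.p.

Expand P_6 via completeness: Σ_{m} conj(Y_{6,m}) at Ω₁ times Y_{6,m} at Ω₂ —
  [-6]  conj(Y_{6,-6})(Ω₁) = 0.09450 - 0.06407j ; Y_{6,-6}(Ω₂) = -0.00464 - 0.01189j ; Δ = -0.00120 - 0.00083j
  [-5]  conj(Y_{6,-5})(Ω₁) = -0.00842 + 0.31065j ; Y_{6,-5}(Ω₂) = 0.00327 + 0.06781j ; Δ = -0.02109 + 0.00044j
  [-4]  conj(Y_{6,-4})(Ω₁) = -0.34732 - 0.26404j ; Y_{6,-4}(Ω₂) = 0.05791 - 0.20479j ; Δ = -0.07419 + 0.05584j
  [-3]  conj(Y_{6,-3})(Ω₁) = 0.22427 - 0.06886j ; Y_{6,-3}(Ω₂) = -0.23644 + 0.34605j ; Δ = -0.02920 + 0.09389j
  [-2]  conj(Y_{6,-2})(Ω₁) = 0.06831 - 0.20273j ; Y_{6,-2}(Ω₂) = 0.35827 - 0.27100j ; Δ = -0.03047 - 0.09115j
  [-1]  conj(Y_{6,-1})(Ω₁) = 0.19187 + 0.26712j ; Y_{6,-1}(Ω₂) = -0.03661 + 0.01229j ; Δ = -0.01031 - 0.00742j
  [+0]  conj(Y_{6,0})(Ω₁) = 0.12902 + 0.00000j ; Y_{6,0}(Ω₂) = -0.42010 + 0.00000j ; Δ = -0.05420 + 0.00000j
  [+1]  conj(Y_{6,1})(Ω₁) = -0.19187 + 0.26712j ; Y_{6,1}(Ω₂) = 0.03661 + 0.01229j ; Δ = -0.01031 + 0.00742j
  [+2]  conj(Y_{6,2})(Ω₁) = 0.06831 + 0.20273j ; Y_{6,2}(Ω₂) = 0.35827 + 0.27100j ; Δ = -0.03047 + 0.09115j
  [+3]  conj(Y_{6,3})(Ω₁) = -0.22427 - 0.06886j ; Y_{6,3}(Ω₂) = 0.23644 + 0.34605j ; Δ = -0.02920 - 0.09389j
  [+4]  conj(Y_{6,4})(Ω₁) = -0.34732 + 0.26404j ; Y_{6,4}(Ω₂) = 0.05791 + 0.20479j ; Δ = -0.07419 - 0.05584j
  [+5]  conj(Y_{6,5})(Ω₁) = 0.00842 + 0.31065j ; Y_{6,5}(Ω₂) = -0.00327 + 0.06781j ; Δ = -0.02109 - 0.00044j
  [+6]  conj(Y_{6,6})(Ω₁) = 0.09450 + 0.06407j ; Y_{6,6}(Ω₂) = -0.00464 + 0.01189j ; Δ = -0.00120 + 0.00083j
Σ over m = -0.38711 - 0.00000j; ×(4π/13) → -0.37419 - 0.00000j. Real part: -0.374195

-0.374195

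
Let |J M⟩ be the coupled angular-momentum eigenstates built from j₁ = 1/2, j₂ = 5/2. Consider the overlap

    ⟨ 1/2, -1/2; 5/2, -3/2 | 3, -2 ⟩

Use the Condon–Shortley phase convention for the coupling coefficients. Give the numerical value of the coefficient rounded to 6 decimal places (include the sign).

triangle: 0!×1!×5!/7! = 120/5040
(j±m)!: 0!×1!×1!×4!×1!×5! = 2880
prefactor² = (2J+1)×Δ×N² = 480
  k=0: +1/(0!×0!×1!×1!×0!×4!) = 1/24
Σ = 1/24  ⇒  CG² = 480×(1/24)² = 5/6
CG = +√(5/6) = +0.912871

+√(5/6) ≈ +0.912871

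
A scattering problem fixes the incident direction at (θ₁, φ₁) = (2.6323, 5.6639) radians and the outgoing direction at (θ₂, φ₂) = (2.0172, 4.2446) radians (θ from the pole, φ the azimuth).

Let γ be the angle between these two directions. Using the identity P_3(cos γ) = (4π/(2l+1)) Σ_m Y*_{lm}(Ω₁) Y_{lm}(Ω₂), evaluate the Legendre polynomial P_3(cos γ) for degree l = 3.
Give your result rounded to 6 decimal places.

Expand P_3 via completeness: Σ_{m} conj(Y_{3,m}) at Ω₁ times Y_{3,m} at Ω₂ —
  term(m=-3) = -0.00650 - 0.01330j   from Y*(Ω₁)=-0.01369 - 0.04638j, Y(Ω₂)=0.30191 - 0.05103j
  term(m=-2) = -0.07267 + 0.02272j   from Y*(Ω₁)=-0.06918 + 0.20051j, Y(Ω₂)=0.21300 + 0.28896j
  term(m=-1) = -0.00133 - 0.00869j   from Y*(Ω₁)=0.36073 - 0.25714j, Y(Ω₂)=0.00895 - 0.01771j
  term(m=+0) = -0.08809 + 0.00000j   from Y*(Ω₁)=-0.26438 + 0.00000j, Y(Ω₂)=0.33319 + 0.00000j
  term(m=+1) = -0.00133 + 0.00869j   from Y*(Ω₁)=-0.36073 - 0.25714j, Y(Ω₂)=-0.00895 - 0.01771j
  term(m=+2) = -0.07267 - 0.02272j   from Y*(Ω₁)=-0.06918 - 0.20051j, Y(Ω₂)=0.21300 - 0.28896j
  term(m=+3) = -0.00650 + 0.01330j   from Y*(Ω₁)=0.01369 - 0.04638j, Y(Ω₂)=-0.30191 - 0.05103j
Total Σ_m = -0.24909 + 0.00000j. Multiply by 1.795196: -0.44716 + 0.00000j. P_3(cos γ) = -0.447162

-0.447162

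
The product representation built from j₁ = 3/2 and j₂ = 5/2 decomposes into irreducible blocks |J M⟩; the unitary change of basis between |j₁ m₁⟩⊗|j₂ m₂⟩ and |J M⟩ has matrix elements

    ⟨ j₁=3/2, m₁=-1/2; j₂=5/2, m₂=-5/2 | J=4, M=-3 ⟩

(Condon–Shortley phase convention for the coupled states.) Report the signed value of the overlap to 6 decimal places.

√[9·0!3!5!/9! · 1!2!0!5!1!7!] = √(21600)
  +(−1)^0/∏(0,0,2,0,1,5)! = 1/240  (running 1/240)
⟨..|..⟩ = √(21600)·(1/240) = +0.612372

+0.612372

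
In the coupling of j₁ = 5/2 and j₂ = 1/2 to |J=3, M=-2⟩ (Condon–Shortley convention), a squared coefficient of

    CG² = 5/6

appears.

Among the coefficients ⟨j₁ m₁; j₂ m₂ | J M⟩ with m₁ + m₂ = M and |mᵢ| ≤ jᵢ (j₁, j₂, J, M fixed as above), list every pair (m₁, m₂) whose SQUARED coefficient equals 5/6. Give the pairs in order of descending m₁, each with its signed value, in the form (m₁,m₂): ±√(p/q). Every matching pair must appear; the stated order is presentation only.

(-3/2,-1/2): +√(5/6)

Admissible pairs with m₁+m₂ = M = -2: (-5/2,1/2), (-3/2,-1/2)
  (m₁,m₂)=(-3/2,-1/2): CG² = 5/6, CG = +√(5/6)   ← matches the target
  (m₁,m₂)=(-5/2,1/2): CG² = 1/6, CG = +√(1/6)
Pairs with CG² = 5/6: (-3/2,-1/2): +√(5/6)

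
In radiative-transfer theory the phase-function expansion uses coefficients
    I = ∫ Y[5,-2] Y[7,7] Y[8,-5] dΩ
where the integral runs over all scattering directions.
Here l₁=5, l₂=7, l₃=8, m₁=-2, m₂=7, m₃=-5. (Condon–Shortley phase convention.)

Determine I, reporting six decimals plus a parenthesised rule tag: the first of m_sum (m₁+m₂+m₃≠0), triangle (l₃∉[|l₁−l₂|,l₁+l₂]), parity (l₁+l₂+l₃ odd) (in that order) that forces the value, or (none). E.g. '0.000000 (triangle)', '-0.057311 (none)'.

Checks pass: Σm=0; 20 even; l₃=8∈[2,12].
(2·5+1)(2·7+1)(2·8+1) = 2805
Δ: 4! 6! 10! / 21! → 1/814773960
sum: t=0:+1/87091200 t=1:−1/4976640 t=2:+1/2073600 t=3:−1/4976640 t=4:+1/87091200 = 1/9676800
3j²(5 7 8; 0 0 0) = Δ·Π!·Σ² = 360/46189  (sign +1)
sum: t=4:+1/3135283200 = 1/3135283200
3j²(5 7 8; -2 7 -5) = Δ·Π!·Σ² = 143/11628  (sign -1)
combine: 4πI² = 2805·360/46189·143/11628 = 1650/6137
take √, sign -1: I = -0.14627125
No selection rule forces the value: the integral is nonzero (none).

-0.146271 (none)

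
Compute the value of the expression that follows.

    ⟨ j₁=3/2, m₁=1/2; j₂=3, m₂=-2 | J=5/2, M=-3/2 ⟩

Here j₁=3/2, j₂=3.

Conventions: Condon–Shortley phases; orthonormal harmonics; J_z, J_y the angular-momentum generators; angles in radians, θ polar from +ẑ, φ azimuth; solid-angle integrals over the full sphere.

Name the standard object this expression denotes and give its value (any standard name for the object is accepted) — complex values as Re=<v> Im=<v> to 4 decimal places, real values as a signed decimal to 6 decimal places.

Clebsch–Gordan coefficient, +√(1/14) ≈ +0.267261

This is a Clebsch–Gordan (vector-coupling) coefficient.
triangle: 2!*1!*4!/8! = 48/40320
(j±m)!: 2!*1!*1!*5!*1!*4! = 5760
prefactor² = (2J+1)*Δ*N² = 288/7
  k=0: +1/(0!*2!*1!*1!*0!*3!) = 1/12
  k=1: −1/(1!*1!*0!*0!*1!*4!) = -1/24
Σ = 1/24  ⇒  CG² = 288/7*(1/24)² = 1/14
CG = +√(1/14) = +0.267261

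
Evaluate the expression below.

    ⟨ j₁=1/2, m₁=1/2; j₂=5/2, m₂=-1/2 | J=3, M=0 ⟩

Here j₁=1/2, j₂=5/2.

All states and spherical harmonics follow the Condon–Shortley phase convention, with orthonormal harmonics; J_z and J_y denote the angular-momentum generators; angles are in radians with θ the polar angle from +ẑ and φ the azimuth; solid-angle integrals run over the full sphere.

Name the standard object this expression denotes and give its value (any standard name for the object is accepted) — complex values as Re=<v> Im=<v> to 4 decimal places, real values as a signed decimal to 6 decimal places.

This is a Clebsch–Gordan (vector-coupling) coefficient.
√[7·0!1!5!/7! · 1!0!2!3!3!3!] = √(72)
  +(−1)^0/∏(0,0,0,2,1,3)! = 1/12  (running 1/12)
⟨..|..⟩ = √(72)·(1/12) = +0.707107

Clebsch–Gordan coefficient, +√(1/2) ≈ +0.707107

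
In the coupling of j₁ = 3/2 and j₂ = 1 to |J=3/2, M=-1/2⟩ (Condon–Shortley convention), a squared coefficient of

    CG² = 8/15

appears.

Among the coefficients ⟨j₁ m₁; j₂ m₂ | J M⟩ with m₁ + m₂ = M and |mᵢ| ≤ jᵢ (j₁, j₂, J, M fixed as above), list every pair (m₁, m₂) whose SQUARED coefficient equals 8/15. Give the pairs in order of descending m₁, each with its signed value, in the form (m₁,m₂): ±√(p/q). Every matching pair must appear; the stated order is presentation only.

Admissible pairs with m₁+m₂ = M = -1/2: (-3/2,1), (-1/2,0), (1/2,-1)
  (m₁,m₂)=(1/2,-1): CG² = 8/15, CG = +√(8/15)   ← matches the target
  (m₁,m₂)=(-1/2,0): CG² = 1/15, CG = −√(1/15)
  (m₁,m₂)=(-3/2,1): CG² = 2/5, CG = −√(2/5)
Pairs with CG² = 8/15: (1/2,-1): +√(8/15)

(1/2,-1): +√(8/15)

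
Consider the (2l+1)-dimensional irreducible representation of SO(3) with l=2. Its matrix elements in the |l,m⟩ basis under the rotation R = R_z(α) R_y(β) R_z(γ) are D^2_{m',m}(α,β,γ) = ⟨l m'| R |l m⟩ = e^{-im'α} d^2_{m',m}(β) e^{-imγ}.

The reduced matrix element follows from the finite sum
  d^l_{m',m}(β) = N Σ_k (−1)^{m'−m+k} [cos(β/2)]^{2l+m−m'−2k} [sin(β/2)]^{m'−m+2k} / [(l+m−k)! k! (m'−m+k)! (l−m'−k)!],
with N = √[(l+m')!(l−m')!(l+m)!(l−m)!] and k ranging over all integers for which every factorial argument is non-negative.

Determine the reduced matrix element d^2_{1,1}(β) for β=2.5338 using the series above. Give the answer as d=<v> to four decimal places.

d=-0.2366

d^2_{1,1}(β=2.5338) via the finite sum:
With c≡cos(β/2)=0.299240 and s≡sin(β/2)=0.954178, N=[6·1·6·1]^{1/2}=6.000000
The bounds max(0,m−m')=0 and min(l+m,l−m')=1 give 2 terms
  k=0: (−1)^0·6.0000/(6)·0.2992^4·0.9542^0 = +0.008018
  k=1: (−1)^1·6.0000/(2)·0.2992^2·0.9542^2 = -0.244579
d^2_{1,1}(2.5338) = +0.008018 -0.244579 = -0.236561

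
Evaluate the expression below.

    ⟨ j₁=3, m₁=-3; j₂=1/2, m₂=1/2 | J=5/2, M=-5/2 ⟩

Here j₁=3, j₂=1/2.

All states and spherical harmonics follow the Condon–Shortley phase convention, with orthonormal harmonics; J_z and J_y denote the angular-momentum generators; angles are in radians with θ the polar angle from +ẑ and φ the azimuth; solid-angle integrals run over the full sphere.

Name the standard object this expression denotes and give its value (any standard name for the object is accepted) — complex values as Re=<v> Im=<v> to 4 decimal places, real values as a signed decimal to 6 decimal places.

Clebsch–Gordan coefficient, −√(6/7) ≈ -0.925820

This is a Clebsch–Gordan (vector-coupling) coefficient.
triangle: 1!*5!*0!/7! = 120/5040
(j±m)!: 0!*6!*1!*0!*0!*5! = 86400
prefactor² = (2J+1)*Δ*N² = 86400/7
  k=1: −1/(1!*0!*5!*0!*0!*0!) = -1/120
Σ = -1/120  ⇒  CG² = 86400/7*(-1/120)² = 6/7
CG = −√(6/7) = -0.925820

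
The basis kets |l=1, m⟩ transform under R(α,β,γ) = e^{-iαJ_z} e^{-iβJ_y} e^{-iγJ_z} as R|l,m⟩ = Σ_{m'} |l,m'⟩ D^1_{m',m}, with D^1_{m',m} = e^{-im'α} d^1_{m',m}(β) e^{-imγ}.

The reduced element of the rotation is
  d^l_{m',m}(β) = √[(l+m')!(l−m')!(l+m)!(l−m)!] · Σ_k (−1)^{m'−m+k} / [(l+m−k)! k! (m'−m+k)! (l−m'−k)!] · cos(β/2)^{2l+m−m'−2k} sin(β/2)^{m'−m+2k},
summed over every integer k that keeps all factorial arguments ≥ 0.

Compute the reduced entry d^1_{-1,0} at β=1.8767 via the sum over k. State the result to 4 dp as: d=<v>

d=0.6743

d^1_{-1,0}(β=1.8767) via the finite sum:
With c≡cos(β/2)=0.591120 and s≡sin(β/2)=0.806584, N=[1·2·1·1]^{1/2}=1.414214
Admissible k: 1..1 (factorial args all ≥0)
  k=1: (−1)^0·1.4142/(1)·0.5911^1·0.8066^1 = +0.674279
d^1_{-1,0}(1.8767) = +0.674279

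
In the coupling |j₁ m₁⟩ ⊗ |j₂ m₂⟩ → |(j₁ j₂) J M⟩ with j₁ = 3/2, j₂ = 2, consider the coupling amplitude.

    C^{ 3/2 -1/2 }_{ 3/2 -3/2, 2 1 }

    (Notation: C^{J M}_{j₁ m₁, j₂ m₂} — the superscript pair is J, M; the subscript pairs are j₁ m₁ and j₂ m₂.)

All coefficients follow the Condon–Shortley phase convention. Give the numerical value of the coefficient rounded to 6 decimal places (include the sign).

√[4·2!1!2!/6! · 0!3!3!1!1!2!] = √(8/5)
  +(−1)^2/∏(2,0,1,1,0,1)! = 1/2  (running 1/2)
⟨..|..⟩ = √(8/5)·(1/2) = +0.632456

+0.632456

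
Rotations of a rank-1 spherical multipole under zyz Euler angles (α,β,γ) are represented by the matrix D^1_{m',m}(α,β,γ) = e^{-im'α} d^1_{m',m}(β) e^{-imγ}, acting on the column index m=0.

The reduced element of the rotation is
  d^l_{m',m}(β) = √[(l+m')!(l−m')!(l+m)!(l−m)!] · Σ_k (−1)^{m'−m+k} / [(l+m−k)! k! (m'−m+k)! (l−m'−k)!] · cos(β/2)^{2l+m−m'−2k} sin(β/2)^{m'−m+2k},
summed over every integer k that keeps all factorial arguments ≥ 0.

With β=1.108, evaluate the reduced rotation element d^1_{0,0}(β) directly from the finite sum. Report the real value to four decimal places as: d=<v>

d=0.4465

d^1_{0,0}(β=1.1080) via the finite sum:
c=cos(1.108000/2)=0.850427, s=sin(1.108000/2)=0.526093; N=√[1·1·1·1]=1.000000
k: max(0,(0)−(0))=0 … min(1+(0),1−(0))=1
  k=0: (−1)^0·1.0000/(1)·0.8504^2·0.5261^0 = +0.723226
  k=1: (−1)^1·1.0000/(1)·0.8504^0·0.5261^2 = -0.276774
d^1_{0,0}(1.1080) = +0.723226 -0.276774 = +0.446452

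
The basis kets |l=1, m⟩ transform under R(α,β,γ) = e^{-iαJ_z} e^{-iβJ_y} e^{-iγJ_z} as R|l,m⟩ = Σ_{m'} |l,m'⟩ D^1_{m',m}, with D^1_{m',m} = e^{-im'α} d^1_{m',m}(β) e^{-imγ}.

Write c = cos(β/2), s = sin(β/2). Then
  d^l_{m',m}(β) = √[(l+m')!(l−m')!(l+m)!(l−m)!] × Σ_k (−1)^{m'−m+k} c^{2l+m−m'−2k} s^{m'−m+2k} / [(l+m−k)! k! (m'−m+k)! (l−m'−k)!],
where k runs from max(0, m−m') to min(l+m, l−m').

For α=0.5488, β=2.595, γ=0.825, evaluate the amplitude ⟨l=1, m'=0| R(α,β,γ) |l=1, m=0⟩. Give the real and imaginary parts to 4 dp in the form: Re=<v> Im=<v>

Split into d^1_{0,0}(β=2.5950) × two z-phases.
With c≡cos(β/2)=0.269907 and s≡sin(β/2)=0.962886, N=[1·1·1·1]^{1/2}=1.000000
The bounds max(0,m−m')=0 and min(l+m,l−m')=1 give 2 terms
  k=0: (−1)^0·1.0000/(1)·0.2699^2·0.9629^0 = +0.072850
  k=1: (−1)^1·1.0000/(1)·0.2699^0·0.9629^2 = -0.927150
d^1_{0,0}(2.5950) = +0.072850 -0.927150 = -0.854301
Phases: e^{-i·(0)·0.5488}=+1.000000+0.000000i, e^{-i·(0)·0.8250}=+1.000000+0.000000i ⇒ D=-0.854301+0.000000i

Re=-0.8543 Im=0.0000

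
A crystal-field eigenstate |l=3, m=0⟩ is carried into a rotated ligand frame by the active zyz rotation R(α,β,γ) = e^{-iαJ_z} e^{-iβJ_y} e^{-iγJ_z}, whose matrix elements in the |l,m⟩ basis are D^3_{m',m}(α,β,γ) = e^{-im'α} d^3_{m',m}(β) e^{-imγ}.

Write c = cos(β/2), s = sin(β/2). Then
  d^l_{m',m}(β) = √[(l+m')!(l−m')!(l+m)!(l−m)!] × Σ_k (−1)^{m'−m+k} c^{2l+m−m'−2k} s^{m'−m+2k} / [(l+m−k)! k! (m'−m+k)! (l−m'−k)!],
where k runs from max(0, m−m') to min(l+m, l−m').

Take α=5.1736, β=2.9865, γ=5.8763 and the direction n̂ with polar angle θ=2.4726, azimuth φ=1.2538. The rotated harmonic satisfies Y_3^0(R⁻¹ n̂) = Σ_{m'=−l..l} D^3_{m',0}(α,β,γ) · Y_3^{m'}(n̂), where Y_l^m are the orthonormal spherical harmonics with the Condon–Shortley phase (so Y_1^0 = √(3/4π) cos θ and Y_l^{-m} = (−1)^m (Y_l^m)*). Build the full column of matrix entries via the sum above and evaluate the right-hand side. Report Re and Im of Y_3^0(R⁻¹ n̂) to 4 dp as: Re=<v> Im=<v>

Re=-0.1324 Im=0.0000

Need the full column D^3_{m',0} for m'=−3..3 at α=5.1736, β=2.9865, γ=5.8763.
cos(β/2)=0.077469, sin(β/2)=0.996995
d^3_{-3,0}: single k=3 term ⇒ +0.002060;  D = -0.002025+0.000383i
d^3_{-2,0}: k∈[2..3] ⇒ +0.000196 -0.032478 = -0.032282;  D = +0.019495+0.025731i
d^3_{-1,0}: k∈[1..3] ⇒ +0.000010 -0.004788 +0.264351 = +0.259572;  D = +0.115518-0.232451i
d^3_{0,0}: k∈[0..3] ⇒ +0.000000 -0.000322 +0.053366 -0.982104 = -0.929060;  D = -0.929060+0.000000i
d^3_{1,0}: k∈[0..2] ⇒ -0.000010 +0.004788 -0.264351 = -0.259572;  D = -0.115518-0.232451i
d^3_{2,0}: k∈[0..1] ⇒ +0.000196 -0.032478 = -0.032282;  D = +0.019495-0.025731i
d^3_{3,0}: single k=0 term ⇒ -0.002060;  D = +0.002025+0.000383i
Y_3^{m'}(θ=2.4726,φ=1.2538) and Σ D·Y over m':
  (-0.0020+0.0004i)·(-0.0810+0.0578i)  (+0.0195+0.0257i)·(+0.2484+0.1827i)  (+0.1155-0.2325i)·(+0.1298-0.3955i)  (-0.9291+0.0000i)·(-0.0225+0.0000i)  (-0.1155-0.2325i)·(-0.1298-0.3955i)  (+0.0195-0.0257i)·(+0.2484-0.1827i)  (+0.0020+0.0004i)·(+0.0810+0.0578i)
Y_3^0(R⁻¹ n̂) = -0.132447-0.000000i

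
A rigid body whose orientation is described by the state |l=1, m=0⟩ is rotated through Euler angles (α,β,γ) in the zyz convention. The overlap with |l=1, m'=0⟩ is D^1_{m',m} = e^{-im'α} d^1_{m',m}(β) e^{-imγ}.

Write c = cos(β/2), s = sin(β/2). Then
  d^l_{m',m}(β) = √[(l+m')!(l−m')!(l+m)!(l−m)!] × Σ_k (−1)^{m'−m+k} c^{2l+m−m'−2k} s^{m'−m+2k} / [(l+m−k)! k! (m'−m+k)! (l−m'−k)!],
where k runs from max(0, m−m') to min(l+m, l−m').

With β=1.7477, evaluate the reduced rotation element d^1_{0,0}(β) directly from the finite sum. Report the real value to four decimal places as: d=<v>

d=-0.1760

d^1_{0,0}(β=1.7477) via the finite sum:
c=cos(1.747700/2)=0.641879, s=sin(1.747700/2)=0.766806; N=√[1·1·1·1]=1.000000
k: max(0,(0)−(0))=0 … min(1+(0),1−(0))=1
  k=0: (−1)^0·1.0000/(1)·0.6419^2·0.7668^0 = +0.412009
  k=1: (−1)^1·1.0000/(1)·0.6419^0·0.7668^2 = -0.587991
d^1_{0,0}(1.7477) = +0.412009 -0.587991 = -0.175982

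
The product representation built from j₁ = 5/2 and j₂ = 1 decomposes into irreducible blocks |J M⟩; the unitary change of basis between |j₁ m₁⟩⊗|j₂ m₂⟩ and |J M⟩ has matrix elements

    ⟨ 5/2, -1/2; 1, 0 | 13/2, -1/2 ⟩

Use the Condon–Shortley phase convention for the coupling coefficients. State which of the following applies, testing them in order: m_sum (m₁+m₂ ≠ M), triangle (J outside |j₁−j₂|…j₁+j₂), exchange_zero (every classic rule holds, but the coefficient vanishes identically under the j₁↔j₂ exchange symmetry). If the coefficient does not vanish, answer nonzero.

triangle

m-sum: m₁+m₂ = -1/2+0 = -1/2, M = -1/2  ✓
triangle: need |j₁−j₂| ≤ J ≤ j₁+j₂, i.e. J ∈ [3/2, 7/2]; J = 13/2 is outside ✗ ⇒ coefficient is 0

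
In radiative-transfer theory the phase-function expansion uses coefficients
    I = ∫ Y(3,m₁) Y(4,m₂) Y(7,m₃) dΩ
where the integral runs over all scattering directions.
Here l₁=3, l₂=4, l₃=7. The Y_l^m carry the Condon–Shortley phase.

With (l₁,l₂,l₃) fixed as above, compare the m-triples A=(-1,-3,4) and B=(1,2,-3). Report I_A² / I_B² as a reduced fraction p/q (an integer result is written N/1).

Shared (l₁,l₂,l₃)=(3,4,7): N and (l;000)² cancel in I_A²/I_B².
A: Δ = 0!·6!·8!/15! = 1/45045; Racah Σ t=0..0: t=0:+1/241920 = 1/241920; ⇒ 3j(3 4 7; -1 -3 4)² = 2/91, sgn -1
B: Δ = 0!·6!·8!/15! = 1/45045; Racah Σ t=0..0: t=0:+1/69120 = 1/69120; ⇒ 3j(3 4 7; 1 2 -3)² = 4/143, sgn +1
I_A²/I_B² = (2/91)/(4/143) = 11/14

11/14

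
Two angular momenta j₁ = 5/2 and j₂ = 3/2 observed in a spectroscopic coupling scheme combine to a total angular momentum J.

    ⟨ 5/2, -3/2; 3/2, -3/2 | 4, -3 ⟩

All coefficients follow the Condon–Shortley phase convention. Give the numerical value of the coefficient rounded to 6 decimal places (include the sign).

+0.790569  (= +√(5/8))

triangle: 0!·5!·3!/9! = 720/362880
(j±m)!: 1!·4!·0!·3!·1!·7! = 725760
prefactor² = (2J+1)·Δ·N² = 12960
  k=0: +1/(0!·0!·4!·0!·1!·3!) = 1/144
Σ = 1/144  ⇒  CG² = 12960·(1/144)² = 5/8
CG = +√(5/8) = +0.790569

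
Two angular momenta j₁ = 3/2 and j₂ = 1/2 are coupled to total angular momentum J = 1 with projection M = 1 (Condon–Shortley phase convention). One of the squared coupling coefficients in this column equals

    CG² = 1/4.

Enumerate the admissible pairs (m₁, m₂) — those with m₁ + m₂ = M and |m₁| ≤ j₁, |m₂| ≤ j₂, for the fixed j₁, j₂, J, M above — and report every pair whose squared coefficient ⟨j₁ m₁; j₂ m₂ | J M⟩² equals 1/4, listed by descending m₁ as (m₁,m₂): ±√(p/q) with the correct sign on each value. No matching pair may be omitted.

(1/2,1/2): −√(1/4)

Admissible pairs with m₁+m₂ = M = 1: (1/2,1/2), (3/2,-1/2)
  (m₁,m₂)=(3/2,-1/2): CG² = 3/4, CG = +√(3/4)
  (m₁,m₂)=(1/2,1/2): CG² = 1/4, CG = −√(1/4)   ← matches the target
Pairs with CG² = 1/4: (1/2,1/2): −√(1/4)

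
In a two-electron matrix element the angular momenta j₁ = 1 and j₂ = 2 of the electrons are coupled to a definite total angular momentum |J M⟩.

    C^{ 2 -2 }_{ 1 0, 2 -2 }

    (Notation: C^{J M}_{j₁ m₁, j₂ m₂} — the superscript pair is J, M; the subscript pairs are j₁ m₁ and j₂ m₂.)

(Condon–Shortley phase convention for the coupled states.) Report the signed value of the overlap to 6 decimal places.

+√(2/3) ≈ +0.816497

√[5·1!1!3!/6! · 1!1!0!4!0!4!] = √(24)
  +(−1)^0/∏(0,1,1,0,0,3)! = 1/6  (running 1/6)
⟨..|..⟩ = √(24)·(1/6) = +0.816497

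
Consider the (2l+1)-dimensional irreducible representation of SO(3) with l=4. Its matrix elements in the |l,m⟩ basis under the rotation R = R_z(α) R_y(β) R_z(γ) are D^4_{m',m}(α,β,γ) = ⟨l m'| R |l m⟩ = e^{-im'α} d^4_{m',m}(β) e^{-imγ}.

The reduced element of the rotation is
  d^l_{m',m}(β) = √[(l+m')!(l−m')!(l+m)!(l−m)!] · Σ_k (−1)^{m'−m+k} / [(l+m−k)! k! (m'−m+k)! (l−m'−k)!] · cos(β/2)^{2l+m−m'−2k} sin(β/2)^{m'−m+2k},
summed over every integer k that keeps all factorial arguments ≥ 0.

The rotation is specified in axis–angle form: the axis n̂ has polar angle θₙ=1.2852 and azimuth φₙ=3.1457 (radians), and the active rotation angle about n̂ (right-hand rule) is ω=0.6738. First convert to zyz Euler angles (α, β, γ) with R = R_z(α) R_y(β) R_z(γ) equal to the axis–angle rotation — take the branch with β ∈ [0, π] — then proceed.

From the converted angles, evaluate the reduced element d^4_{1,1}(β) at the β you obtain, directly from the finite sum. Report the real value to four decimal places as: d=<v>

Axis–angle → zyz. n̂ = (sinθₙcosφₙ, sinθₙsinφₙ, cosθₙ) = (-0.959486, -0.003941, +0.281730), ω = 0.6738.
R = I cosω + sinω [n̂]ₓ + (1−cosω) n̂n̂ᵀ gives
  R = [+0.982650, -0.174962, -0.061535; +0.176614, +0.781460, +0.598438; -0.056617, -0.598923, +0.798802]
β = atan2(√(R₁₃²+R₂₃²), R₃₃) = 0.645494; α = atan2(R₂₃, R₁₃) mod 2π = 1.673262; γ = atan2(R₃₂, −R₃₁) mod 2π = 4.806640
d^4_{1,1}(β=0.6455) via the finite sum:
c=cos(0.645494/2)=0.948368, s=sin(0.645494/2)=0.317173; N=√[120·6·120·6]=720.000000
The bounds max(0,m−m')=0 and min(l+m,l−m')=3 give 4 terms
  k=0: (−1)^0·720.0000/(720)·0.9484^8·0.3172^0 = +0.654356
  k=1: (−1)^1·720.0000/(48)·0.9484^6·0.3172^2 = -1.097854
  k=2: (−1)^2·720.0000/(24)·0.9484^4·0.3172^4 = +0.245592
  k=3: (−1)^3·720.0000/(72)·0.9484^2·0.3172^6 = -0.009157
d^4_{1,1}(0.6455) = +0.654356 -1.097854 +0.245592 -0.009157 = -0.207063

d=-0.2071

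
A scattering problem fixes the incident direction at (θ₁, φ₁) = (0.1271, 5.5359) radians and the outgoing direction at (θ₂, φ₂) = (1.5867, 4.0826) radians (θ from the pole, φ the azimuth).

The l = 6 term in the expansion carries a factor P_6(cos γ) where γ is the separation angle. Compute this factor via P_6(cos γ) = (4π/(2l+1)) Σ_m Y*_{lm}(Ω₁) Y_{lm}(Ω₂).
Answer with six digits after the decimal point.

Summing Y*_{l m}(θ₁,φ₁)·Y_{l m}(θ₂,φ₂) over m ∈ [−6, 6]; prefactor 4π/(2·6+1) = 0.966644:
  m=-6: (-0.00000 + 0.00000j) × (0.38801 + 0.28717j) = -0.00000 + 0.00000j  (running Σ = -0.00000 + 0.00000j)
  m=-5: (-0.00004 + 0.00003j) × (-0.00020 + 0.02660j) = -0.00000 - 0.00000j  (running Σ = -0.00000 - 0.00000j)
  m=-4: (-0.00089 - 0.00014j) × (0.28892 - 0.20733j) = -0.00029 + 0.00015j  (running Σ = -0.00029 + 0.00015j)
  m=-3: (-0.00640 - 0.00806j) × (0.02947 + 0.00972j) = -0.00011 - 0.00030j  (running Σ = -0.00040 - 0.00015j)
  m=-2: (0.00607 - 0.07951j) × (-0.09926 - 0.30856j) = -0.02514 + 0.00602j  (running Σ = -0.02553 + 0.00586j)
  m=-1: (0.28232 - 0.26158j) × (0.01926 - 0.02643j) = -0.00148 - 0.01250j  (running Σ = -0.02701 - 0.00664j)
  m=0: (0.85165 + 0.00000j) × (-0.31616 + 0.00000j) = -0.26926 + 0.00000j  (running Σ = -0.29627 - 0.00664j)
  m=1: (-0.28232 - 0.26158j) × (-0.01926 - 0.02643j) = -0.00148 + 0.01250j  (running Σ = -0.29774 + 0.00586j)
  m=2: (0.00607 + 0.07951j) × (-0.09926 + 0.30856j) = -0.02514 - 0.00602j  (running Σ = -0.32288 - 0.00015j)
  m=3: (0.00640 - 0.00806j) × (-0.02947 + 0.00972j) = -0.00011 + 0.00030j  (running Σ = -0.32299 + 0.00015j)
  m=4: (-0.00089 + 0.00014j) × (0.28892 + 0.20733j) = -0.00029 - 0.00015j  (running Σ = -0.32328 - 0.00000j)
  m=5: (0.00004 + 0.00003j) × (0.00020 + 0.02660j) = -0.00000 + 0.00000j  (running Σ = -0.32328 + 0.00000j)
  m=6: (-0.00000 - 0.00000j) × (0.38801 - 0.28717j) = -0.00000 - 0.00000j  (running Σ = -0.32328 - 0.00000j)
Accumulated sum -0.32328 - 0.00000j; after 4π/(2l+1) scaling, -0.31249 - 0.00000j ⇒ P_6 = -0.312494

-0.312494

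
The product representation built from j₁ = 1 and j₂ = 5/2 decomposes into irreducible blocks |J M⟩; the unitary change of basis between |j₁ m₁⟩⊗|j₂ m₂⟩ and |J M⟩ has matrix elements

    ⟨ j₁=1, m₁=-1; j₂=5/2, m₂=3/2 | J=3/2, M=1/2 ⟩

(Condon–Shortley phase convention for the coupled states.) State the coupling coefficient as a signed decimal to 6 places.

+0.632456

triangle: 2!×0!×3!/6! = 12/720
(j±m)!: 0!×2!×4!×1!×2!×1! = 96
prefactor² = (2J+1)×Δ×N² = 32/5
  k=2: +1/(2!×0!×0!×2!×0!×1!) = 1/4
Σ = 1/4  ⇒  CG² = 32/5×(1/4)² = 2/5
CG = +√(2/5) = +0.632456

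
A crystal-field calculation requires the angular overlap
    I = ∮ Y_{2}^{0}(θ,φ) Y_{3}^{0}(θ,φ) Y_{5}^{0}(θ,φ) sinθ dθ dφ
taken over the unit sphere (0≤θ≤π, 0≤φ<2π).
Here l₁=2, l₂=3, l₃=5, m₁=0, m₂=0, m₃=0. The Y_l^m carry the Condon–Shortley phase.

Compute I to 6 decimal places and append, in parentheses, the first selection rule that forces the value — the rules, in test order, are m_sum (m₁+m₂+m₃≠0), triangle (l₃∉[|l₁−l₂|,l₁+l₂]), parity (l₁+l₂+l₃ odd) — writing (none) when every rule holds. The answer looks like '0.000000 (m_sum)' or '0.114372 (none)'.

m-sum 0 ✓  L=10 even ✓  1≤5≤5 ✓
Π(2lᵢ+1) = 5×7×11 = 385
triangle coeff Δ(2,3,5) = 1/2310
Σ_t [0,0]: t=0:+1/144 = 1/144
(3j)²=10/231 [(2 3 5; 0 0 0)], sign=-1
(m-triple is (0,0,0) — same symbol as above.)
⇒ 4πI² = 500/693
I = (+1)√(500/693/(4π)) = 0.23961470
No selection rule forces the value: the integral is nonzero (none).

0.239615 (none)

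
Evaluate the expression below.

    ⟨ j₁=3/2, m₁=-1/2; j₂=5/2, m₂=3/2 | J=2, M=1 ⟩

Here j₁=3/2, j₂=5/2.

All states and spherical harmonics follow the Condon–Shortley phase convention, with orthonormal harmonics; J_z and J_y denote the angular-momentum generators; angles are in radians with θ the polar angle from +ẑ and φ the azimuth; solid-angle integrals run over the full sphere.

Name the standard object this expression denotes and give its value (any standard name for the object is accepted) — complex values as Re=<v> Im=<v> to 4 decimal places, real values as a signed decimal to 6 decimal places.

This is a Clebsch–Gordan (vector-coupling) coefficient.
j₁+j₂−J=2  J+j₁−j₂=1  J−j₁+j₂=3  j₁+j₂+J+1=7
(j₁±m₁, j₂±m₂, J±M) = (1,2,4,1,3,1)
P² = 24/7
sum k=1..2:
  [1] −1/6 = -1/6
  [2] +1/4 = 1/4
S = 1/12
C² = P²·S² = 1/42 ; C = +0.154303

Clebsch–Gordan coefficient, +√(1/42) ≈ +0.154303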